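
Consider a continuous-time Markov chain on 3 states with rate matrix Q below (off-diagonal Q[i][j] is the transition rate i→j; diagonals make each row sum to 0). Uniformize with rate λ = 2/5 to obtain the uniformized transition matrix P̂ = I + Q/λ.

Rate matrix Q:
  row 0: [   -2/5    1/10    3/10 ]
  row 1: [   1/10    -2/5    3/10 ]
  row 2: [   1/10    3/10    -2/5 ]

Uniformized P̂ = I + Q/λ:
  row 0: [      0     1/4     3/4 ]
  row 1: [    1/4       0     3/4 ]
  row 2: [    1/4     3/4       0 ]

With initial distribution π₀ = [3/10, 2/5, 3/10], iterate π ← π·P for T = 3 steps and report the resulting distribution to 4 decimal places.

π = [0.1984, 0.3188, 0.4828]

t=0: π = [0.3000, 0.4000, 0.3000]
t=1: π = [0.1750, 0.3000, 0.5250]
t=2: π = [0.2063, 0.4375, 0.3563]
t=3: π = [0.1984, 0.3188, 0.4828]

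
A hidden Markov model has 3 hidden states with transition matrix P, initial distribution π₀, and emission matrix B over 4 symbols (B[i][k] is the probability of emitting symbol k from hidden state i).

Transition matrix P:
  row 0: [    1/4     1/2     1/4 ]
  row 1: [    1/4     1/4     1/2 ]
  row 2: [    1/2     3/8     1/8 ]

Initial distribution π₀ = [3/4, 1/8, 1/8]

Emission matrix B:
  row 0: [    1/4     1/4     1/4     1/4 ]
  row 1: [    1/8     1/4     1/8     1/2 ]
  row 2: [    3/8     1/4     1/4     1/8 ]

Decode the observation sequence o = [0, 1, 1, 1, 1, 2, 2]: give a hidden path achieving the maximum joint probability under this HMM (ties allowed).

t=0: δ = [1.875e-01, 1.562e-02, 4.688e-02]  (obs o_0=0)
t=1: δ = [1.172e-02, 2.344e-02, 1.172e-02]  ψ = [0, 0, 0]  (obs o_1=1)
t=2: δ = [1.465e-03, 1.465e-03, 2.930e-03]  ψ = [1, 0, 1]  (obs o_2=1)
t=3: δ = [3.662e-04, 2.747e-04, 1.831e-04]  ψ = [2, 2, 1]  (obs o_3=1)
t=4: δ = [2.289e-05, 4.578e-05, 3.433e-05]  ψ = [0, 0, 1]  (obs o_4=1)
t=5: δ = [4.292e-06, 1.609e-06, 5.722e-06]  ψ = [2, 2, 1]  (obs o_5=2)
t=6: δ = [7.153e-07, 2.682e-07, 2.682e-07]  ψ = [2, 0, 0]  (obs o_6=2)
backtrack: best end state = 0; path = [0, 1, 2, 0, 1, 2, 0]

path = [0, 1, 2, 0, 1, 2, 0]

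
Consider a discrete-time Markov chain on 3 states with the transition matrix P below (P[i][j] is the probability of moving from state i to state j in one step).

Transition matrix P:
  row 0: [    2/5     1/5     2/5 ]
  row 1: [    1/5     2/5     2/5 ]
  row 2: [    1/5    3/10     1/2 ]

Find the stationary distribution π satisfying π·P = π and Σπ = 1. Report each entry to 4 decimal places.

π = [0.2500, 0.3056, 0.4444]

Balance equations π_j = Σ_i π_i·P[i][j]:
  π_0 = 2/5·π_0 + 1/5·π_1 + 1/5·π_2
  π_1 = 1/5·π_0 + 2/5·π_1 + 3/10·π_2
  normalize: π_0 + π_1 + π_2 = 1
Solving the linear system gives exactly π = [1/4, 11/36, 4/9].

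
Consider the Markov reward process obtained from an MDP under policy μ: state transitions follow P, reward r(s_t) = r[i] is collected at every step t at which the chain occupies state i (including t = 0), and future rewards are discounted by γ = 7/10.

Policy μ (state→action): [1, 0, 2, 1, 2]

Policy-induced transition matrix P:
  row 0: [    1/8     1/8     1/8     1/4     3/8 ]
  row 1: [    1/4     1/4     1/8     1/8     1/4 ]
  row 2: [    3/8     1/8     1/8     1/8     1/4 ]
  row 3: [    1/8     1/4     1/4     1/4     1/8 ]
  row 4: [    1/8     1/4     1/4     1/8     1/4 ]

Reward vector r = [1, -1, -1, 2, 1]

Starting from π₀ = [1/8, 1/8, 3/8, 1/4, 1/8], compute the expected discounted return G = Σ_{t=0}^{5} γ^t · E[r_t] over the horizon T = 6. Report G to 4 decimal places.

t=0: π = [0.1250, 0.1250, 0.3750, 0.2500, 0.1250], E[r] = 0.2500, γ^t·E[r] = 0.250000, running G = 0.250000
t=1: π = [0.2344, 0.1875, 0.1719, 0.1719, 0.2344], E[r] = 0.4531, γ^t·E[r] = 0.317188, running G = 0.567188
t=2: π = [0.1914, 0.1992, 0.1758, 0.1758, 0.2578], E[r] = 0.4258, γ^t·E[r] = 0.208633, running G = 0.775820
t=3: π = [0.1938, 0.2041, 0.1792, 0.1709, 0.2520], E[r] = 0.4043, γ^t·E[r] = 0.138674, running G = 0.914494
t=4: π = [0.1953, 0.2034, 0.1779, 0.1706, 0.2529], E[r] = 0.4081, γ^t·E[r] = 0.097995, running G = 1.012489
t=5: π = [0.1949, 0.2034, 0.1779, 0.1707, 0.2531], E[r] = 0.4082, γ^t·E[r] = 0.068600, running G = 1.081089

G = 1.0811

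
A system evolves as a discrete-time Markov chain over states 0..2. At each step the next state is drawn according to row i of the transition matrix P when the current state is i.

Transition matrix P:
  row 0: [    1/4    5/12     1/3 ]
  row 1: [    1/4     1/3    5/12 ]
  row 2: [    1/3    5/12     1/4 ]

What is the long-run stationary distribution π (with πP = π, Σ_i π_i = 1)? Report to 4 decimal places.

π = [0.2781, 0.3846, 0.3373]

Balance equations π_j = Σ_i π_i·P[i][j]:
  π_0 = 1/4·π_0 + 1/4·π_1 + 1/3·π_2
  π_1 = 5/12·π_0 + 1/3·π_1 + 5/12·π_2
  normalize: π_0 + π_1 + π_2 = 1
Solving the linear system gives exactly π = [47/169, 5/13, 57/169].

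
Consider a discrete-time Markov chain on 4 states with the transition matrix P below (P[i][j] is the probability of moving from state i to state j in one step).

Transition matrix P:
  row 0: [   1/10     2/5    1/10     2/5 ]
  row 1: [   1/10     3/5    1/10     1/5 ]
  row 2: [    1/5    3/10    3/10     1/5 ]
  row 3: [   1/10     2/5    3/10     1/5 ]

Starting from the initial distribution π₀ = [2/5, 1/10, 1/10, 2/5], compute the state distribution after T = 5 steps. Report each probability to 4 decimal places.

π = [0.1182, 0.4771, 0.1811, 0.2237]

t=0: π = [0.4000, 0.1000, 0.1000, 0.4000]
t=1: π = [0.1100, 0.4100, 0.2000, 0.2800]
t=2: π = [0.1200, 0.4620, 0.1960, 0.2220]
t=3: π = [0.1196, 0.4728, 0.1836, 0.2240]
t=4: π = [0.1184, 0.4762, 0.1815, 0.2239]
t=5: π = [0.1182, 0.4771, 0.1811, 0.2237]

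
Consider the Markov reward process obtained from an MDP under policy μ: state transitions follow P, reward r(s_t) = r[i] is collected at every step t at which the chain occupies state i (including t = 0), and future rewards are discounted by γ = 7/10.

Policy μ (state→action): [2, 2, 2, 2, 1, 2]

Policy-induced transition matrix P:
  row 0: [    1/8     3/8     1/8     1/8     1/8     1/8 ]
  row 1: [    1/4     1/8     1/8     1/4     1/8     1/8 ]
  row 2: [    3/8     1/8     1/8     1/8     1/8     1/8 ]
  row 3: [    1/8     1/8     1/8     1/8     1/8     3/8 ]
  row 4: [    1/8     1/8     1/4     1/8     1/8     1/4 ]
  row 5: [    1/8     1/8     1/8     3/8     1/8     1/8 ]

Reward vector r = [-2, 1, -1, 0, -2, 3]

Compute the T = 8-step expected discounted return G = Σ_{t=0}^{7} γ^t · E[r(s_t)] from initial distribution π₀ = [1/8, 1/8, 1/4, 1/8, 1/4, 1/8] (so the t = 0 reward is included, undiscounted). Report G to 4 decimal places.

t=0: π = [0.1250, 0.1250, 0.2500, 0.1250, 0.2500, 0.1250], E[r] = -0.5000, γ^t·E[r] = -0.500000, running G = -0.500000
t=1: π = [0.2031, 0.1563, 0.1563, 0.1719, 0.1250, 0.1875], E[r] = -0.0938, γ^t·E[r] = -0.065625, running G = -0.565625
t=2: π = [0.1836, 0.1758, 0.1406, 0.1914, 0.1250, 0.1836], E[r] = -0.0313, γ^t·E[r] = -0.015313, running G = -0.580938
t=3: π = [0.1821, 0.1709, 0.1406, 0.1929, 0.1250, 0.1885], E[r] = -0.0186, γ^t·E[r] = -0.006364, running G = -0.587302
t=4: π = [0.1815, 0.1705, 0.1406, 0.1935, 0.1250, 0.1888], E[r] = -0.0166, γ^t·E[r] = -0.003986, running G = -0.591288
t=5: π = [0.1815, 0.1704, 0.1406, 0.1935, 0.1250, 0.1890], E[r] = -0.0162, γ^t·E[r] = -0.002724, running G = -0.594011
t=6: π = [0.1815, 0.1704, 0.1406, 0.1935, 0.1250, 0.1890], E[r] = -0.0161, γ^t·E[r] = -0.001899, running G = -0.595911
t=7: π = [0.1815, 0.1704, 0.1406, 0.1935, 0.1250, 0.1890], E[r] = -0.0161, γ^t·E[r] = -0.001328, running G = -0.597239

G = -0.5972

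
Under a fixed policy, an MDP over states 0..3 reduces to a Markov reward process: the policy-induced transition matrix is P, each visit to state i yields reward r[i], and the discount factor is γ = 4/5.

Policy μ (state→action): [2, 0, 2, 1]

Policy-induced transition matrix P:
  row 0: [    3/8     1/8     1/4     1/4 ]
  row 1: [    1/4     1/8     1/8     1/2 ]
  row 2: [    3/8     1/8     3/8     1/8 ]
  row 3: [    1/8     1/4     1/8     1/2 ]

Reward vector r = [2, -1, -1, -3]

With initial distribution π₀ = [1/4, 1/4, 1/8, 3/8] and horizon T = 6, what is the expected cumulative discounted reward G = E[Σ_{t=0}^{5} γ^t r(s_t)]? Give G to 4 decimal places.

t=0: π = [0.2500, 0.2500, 0.1250, 0.3750], E[r] = -1.0000, γ^t·E[r] = -1.000000, running G = -1.000000
t=1: π = [0.2500, 0.1719, 0.1875, 0.3906], E[r] = -1.0313, γ^t·E[r] = -0.825000, running G = -1.825000
t=2: π = [0.2559, 0.1738, 0.2031, 0.3672], E[r] = -0.9668, γ^t·E[r] = -0.618750, running G = -2.443750
t=3: π = [0.2615, 0.1709, 0.2078, 0.3599], E[r] = -0.9353, γ^t·E[r] = -0.478875, running G = -2.922625
t=4: π = [0.2637, 0.1700, 0.2096, 0.3567], E[r] = -0.9224, γ^t·E[r] = -0.377825, running G = -3.300450
t=5: π = [0.2646, 0.1696, 0.2104, 0.3555], E[r] = -0.9172, γ^t·E[r] = -0.300558, running G = -3.601008

G = -3.6010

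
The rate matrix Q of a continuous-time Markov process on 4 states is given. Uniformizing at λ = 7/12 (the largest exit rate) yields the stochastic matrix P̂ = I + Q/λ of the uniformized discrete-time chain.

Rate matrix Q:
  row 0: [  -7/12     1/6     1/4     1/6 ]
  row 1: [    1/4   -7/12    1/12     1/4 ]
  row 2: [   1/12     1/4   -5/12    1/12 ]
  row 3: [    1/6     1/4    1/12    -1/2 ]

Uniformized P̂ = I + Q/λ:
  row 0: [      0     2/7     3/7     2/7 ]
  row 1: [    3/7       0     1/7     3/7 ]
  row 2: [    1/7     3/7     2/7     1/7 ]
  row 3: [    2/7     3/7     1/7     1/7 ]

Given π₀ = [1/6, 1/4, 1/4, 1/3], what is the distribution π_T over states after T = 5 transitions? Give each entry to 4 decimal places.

t=0: π = [0.1667, 0.2500, 0.2500, 0.3333]
t=1: π = [0.2381, 0.2976, 0.2262, 0.2381]
t=2: π = [0.2279, 0.2670, 0.2432, 0.2619]
t=3: π = [0.2240, 0.2816, 0.2427, 0.2517]
t=4: π = [0.2273, 0.2759, 0.2415, 0.2553]
t=5: π = [0.2257, 0.2779, 0.2423, 0.2542]

π = [0.2257, 0.2779, 0.2423, 0.2542]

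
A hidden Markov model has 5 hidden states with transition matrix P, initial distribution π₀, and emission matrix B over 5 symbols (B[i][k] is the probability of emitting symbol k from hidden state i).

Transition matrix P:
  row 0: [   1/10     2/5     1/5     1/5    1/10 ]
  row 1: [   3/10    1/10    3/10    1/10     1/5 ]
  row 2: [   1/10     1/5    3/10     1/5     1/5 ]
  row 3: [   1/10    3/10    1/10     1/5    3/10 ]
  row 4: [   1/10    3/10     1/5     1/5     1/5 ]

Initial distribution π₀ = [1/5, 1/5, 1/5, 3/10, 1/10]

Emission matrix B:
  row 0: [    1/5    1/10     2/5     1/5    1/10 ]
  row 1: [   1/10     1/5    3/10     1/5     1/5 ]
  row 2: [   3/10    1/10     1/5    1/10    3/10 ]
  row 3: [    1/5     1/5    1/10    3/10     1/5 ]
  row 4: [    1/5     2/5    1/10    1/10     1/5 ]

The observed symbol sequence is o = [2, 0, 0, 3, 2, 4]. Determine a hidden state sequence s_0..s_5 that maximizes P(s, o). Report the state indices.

t=0: δ = [8.000e-02, 6.000e-02, 4.000e-02, 3.000e-02, 1.000e-02]  (obs o_0=2)
t=1: δ = [3.600e-03, 3.200e-03, 5.400e-03, 3.200e-03, 2.400e-03]  ψ = [1, 0, 1, 0, 1]  (obs o_1=0)
t=2: δ = [1.920e-04, 1.440e-04, 4.860e-04, 2.160e-04, 2.160e-04]  ψ = [1, 0, 2, 2, 2]  (obs o_2=0)
t=3: δ = [9.720e-06, 1.944e-05, 1.458e-05, 2.916e-05, 9.720e-06]  ψ = [2, 2, 2, 2, 2]  (obs o_3=3)
t=4: δ = [2.333e-06, 2.624e-06, 1.166e-06, 5.832e-07, 8.748e-07]  ψ = [1, 3, 1, 3, 3]  (obs o_4=2)
t=5: δ = [7.873e-08, 1.866e-07, 2.362e-07, 9.331e-08, 1.050e-07]  ψ = [1, 0, 1, 0, 1]  (obs o_5=4)
backtrack: best end state = 2; path = [1, 2, 2, 3, 1, 2]

path = [1, 2, 2, 3, 1, 2]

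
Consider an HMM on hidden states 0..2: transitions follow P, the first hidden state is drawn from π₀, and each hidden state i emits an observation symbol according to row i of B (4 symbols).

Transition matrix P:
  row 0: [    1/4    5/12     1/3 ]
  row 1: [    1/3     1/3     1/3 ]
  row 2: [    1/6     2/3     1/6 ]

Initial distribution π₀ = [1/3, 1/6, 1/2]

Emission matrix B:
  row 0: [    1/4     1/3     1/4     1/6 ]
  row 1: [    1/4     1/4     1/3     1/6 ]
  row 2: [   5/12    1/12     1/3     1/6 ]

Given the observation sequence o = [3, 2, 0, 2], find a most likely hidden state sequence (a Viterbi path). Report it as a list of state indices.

t=0: δ = [5.556e-02, 2.778e-02, 8.333e-02]  (obs o_0=3)
t=1: δ = [3.472e-03, 1.852e-02, 6.173e-03]  ψ = [0, 2, 0]  (obs o_1=2)
t=2: δ = [1.543e-03, 1.543e-03, 2.572e-03]  ψ = [1, 1, 1]  (obs o_2=0)
t=3: δ = [1.286e-04, 5.716e-04, 1.715e-04]  ψ = [1, 2, 0]  (obs o_3=2)
backtrack: best end state = 1; path = [2, 1, 2, 1]

path = [2, 1, 2, 1]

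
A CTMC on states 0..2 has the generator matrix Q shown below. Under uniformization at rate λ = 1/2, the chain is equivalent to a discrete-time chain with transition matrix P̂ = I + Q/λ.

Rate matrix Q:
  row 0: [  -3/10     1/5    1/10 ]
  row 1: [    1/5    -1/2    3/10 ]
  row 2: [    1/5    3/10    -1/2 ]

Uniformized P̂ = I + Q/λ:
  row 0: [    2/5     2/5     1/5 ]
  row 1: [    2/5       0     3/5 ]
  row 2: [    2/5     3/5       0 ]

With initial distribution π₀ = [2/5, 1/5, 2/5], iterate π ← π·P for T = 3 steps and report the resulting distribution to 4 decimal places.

t=0: π = [0.4000, 0.2000, 0.4000]
t=1: π = [0.4000, 0.4000, 0.2000]
t=2: π = [0.4000, 0.2800, 0.3200]
t=3: π = [0.4000, 0.3520, 0.2480]

π = [0.4000, 0.3520, 0.2480]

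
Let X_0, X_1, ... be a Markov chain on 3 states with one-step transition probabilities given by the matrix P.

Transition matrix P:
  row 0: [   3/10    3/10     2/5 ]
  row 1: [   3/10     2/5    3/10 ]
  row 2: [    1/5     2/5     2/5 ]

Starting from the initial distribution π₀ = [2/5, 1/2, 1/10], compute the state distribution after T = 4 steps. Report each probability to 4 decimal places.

π = [0.2637, 0.3736, 0.3627]

t=0: π = [0.4000, 0.5000, 0.1000]
t=1: π = [0.2900, 0.3600, 0.3500]
t=2: π = [0.2650, 0.3710, 0.3640]
t=3: π = [0.2636, 0.3735, 0.3629]
t=4: π = [0.2637, 0.3736, 0.3627]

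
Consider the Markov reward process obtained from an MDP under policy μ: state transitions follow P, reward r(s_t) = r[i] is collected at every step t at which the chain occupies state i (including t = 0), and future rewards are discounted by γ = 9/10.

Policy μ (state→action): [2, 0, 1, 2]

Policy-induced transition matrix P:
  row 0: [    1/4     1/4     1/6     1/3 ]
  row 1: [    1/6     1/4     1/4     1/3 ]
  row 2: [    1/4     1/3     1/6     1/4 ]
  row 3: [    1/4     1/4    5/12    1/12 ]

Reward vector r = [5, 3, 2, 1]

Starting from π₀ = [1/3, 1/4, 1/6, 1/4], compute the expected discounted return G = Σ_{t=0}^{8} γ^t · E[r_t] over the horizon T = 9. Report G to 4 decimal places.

G = 16.8513

t=0: π = [0.3333, 0.2500, 0.1667, 0.2500], E[r] = 3.0000, γ^t·E[r] = 3.000000, running G = 3.000000
t=1: π = [0.2292, 0.2639, 0.2500, 0.2569], E[r] = 2.6944, γ^t·E[r] = 2.425000, running G = 5.425000
t=2: π = [0.2280, 0.2708, 0.2529, 0.2483], E[r] = 2.7066, γ^t·E[r] = 2.192344, running G = 7.617344
t=3: π = [0.2274, 0.2711, 0.2513, 0.2502], E[r] = 2.7032, γ^t·E[r] = 1.970613, running G = 9.587957
t=4: π = [0.2274, 0.2709, 0.2518, 0.2498], E[r] = 2.7033, γ^t·E[r] = 1.773655, running G = 11.361612
t=5: π = [0.2274, 0.2710, 0.2517, 0.2499], E[r] = 2.7034, γ^t·E[r] = 1.596307, running G = 12.957919
t=6: π = [0.2274, 0.2710, 0.2517, 0.2499], E[r] = 2.7033, γ^t·E[r] = 1.436668, running G = 14.394586
t=7: π = [0.2274, 0.2710, 0.2517, 0.2499], E[r] = 2.7033, γ^t·E[r] = 1.293003, running G = 15.687589
t=8: π = [0.2274, 0.2710, 0.2517, 0.2499], E[r] = 2.7033, γ^t·E[r] = 1.163702, running G = 16.851291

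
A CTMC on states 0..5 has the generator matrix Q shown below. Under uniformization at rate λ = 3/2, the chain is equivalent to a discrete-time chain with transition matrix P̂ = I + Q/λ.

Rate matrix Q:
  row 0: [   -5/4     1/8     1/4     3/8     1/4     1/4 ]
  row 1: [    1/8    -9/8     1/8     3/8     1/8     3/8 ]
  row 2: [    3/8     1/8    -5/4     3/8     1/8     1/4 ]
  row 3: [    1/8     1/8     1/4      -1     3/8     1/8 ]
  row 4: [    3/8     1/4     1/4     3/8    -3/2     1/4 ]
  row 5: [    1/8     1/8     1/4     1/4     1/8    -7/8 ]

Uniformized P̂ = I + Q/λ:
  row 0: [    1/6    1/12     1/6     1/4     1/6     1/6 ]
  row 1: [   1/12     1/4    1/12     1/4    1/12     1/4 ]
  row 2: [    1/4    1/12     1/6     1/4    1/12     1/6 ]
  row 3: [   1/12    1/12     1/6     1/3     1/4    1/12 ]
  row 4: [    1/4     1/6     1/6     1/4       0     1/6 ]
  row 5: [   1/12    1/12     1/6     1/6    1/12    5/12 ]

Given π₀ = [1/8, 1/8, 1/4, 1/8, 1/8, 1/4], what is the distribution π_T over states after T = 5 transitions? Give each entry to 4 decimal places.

π = [0.1426, 0.1127, 0.1573, 0.2539, 0.1269, 0.2067]

t=0: π = [0.1250, 0.1250, 0.2500, 0.1250, 0.1250, 0.2500]
t=1: π = [0.1563, 0.1146, 0.1563, 0.2396, 0.1042, 0.2292]
t=2: π = [0.1398, 0.1111, 0.1571, 0.2509, 0.1276, 0.2135]
t=3: π = [0.1424, 0.1125, 0.1574, 0.2531, 0.1262, 0.2084]
t=4: π = [0.1425, 0.1126, 0.1573, 0.2537, 0.1269, 0.2070]
t=5: π = [0.1426, 0.1127, 0.1573, 0.2539, 0.1269, 0.2067]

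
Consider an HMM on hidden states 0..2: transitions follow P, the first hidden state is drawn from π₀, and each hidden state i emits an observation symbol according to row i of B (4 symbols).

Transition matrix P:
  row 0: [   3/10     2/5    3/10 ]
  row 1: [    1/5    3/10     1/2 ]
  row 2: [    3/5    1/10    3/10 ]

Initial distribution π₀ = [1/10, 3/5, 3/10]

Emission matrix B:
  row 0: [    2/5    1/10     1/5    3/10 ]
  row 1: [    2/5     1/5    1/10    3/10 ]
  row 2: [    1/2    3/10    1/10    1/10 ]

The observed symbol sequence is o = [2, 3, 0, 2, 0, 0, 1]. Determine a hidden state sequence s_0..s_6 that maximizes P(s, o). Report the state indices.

t=0: δ = [2.000e-02, 6.000e-02, 3.000e-02]  (obs o_0=2)
t=1: δ = [5.400e-03, 5.400e-03, 3.000e-03]  ψ = [2, 1, 1]  (obs o_1=3)
t=2: δ = [7.200e-04, 8.640e-04, 1.350e-03]  ψ = [2, 0, 1]  (obs o_2=0)
t=3: δ = [1.620e-04, 2.880e-05, 4.320e-05]  ψ = [2, 0, 1]  (obs o_3=2)
t=4: δ = [1.944e-05, 2.592e-05, 2.430e-05]  ψ = [0, 0, 0]  (obs o_4=0)
t=5: δ = [5.832e-06, 3.110e-06, 6.480e-06]  ψ = [2, 0, 1]  (obs o_5=0)
t=6: δ = [3.888e-07, 4.666e-07, 5.832e-07]  ψ = [2, 0, 2]  (obs o_6=1)
backtrack: best end state = 2; path = [1, 1, 2, 0, 1, 2, 2]

path = [1, 1, 2, 0, 1, 2, 2]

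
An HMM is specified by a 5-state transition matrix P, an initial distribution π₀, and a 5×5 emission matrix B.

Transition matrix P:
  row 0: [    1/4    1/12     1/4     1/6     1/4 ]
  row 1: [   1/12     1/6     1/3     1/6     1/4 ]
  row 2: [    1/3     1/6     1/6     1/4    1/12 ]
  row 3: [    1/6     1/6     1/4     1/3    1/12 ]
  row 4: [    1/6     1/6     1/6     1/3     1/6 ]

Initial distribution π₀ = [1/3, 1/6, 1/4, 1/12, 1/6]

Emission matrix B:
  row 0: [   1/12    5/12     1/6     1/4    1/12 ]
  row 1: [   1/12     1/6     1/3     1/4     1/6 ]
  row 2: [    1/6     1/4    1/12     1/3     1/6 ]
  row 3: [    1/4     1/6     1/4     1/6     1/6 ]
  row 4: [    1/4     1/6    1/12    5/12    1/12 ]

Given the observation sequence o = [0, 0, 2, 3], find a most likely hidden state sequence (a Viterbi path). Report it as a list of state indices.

t=0: δ = [2.778e-02, 1.389e-02, 4.167e-02, 2.083e-02, 4.167e-02]  (obs o_0=0)
t=1: δ = [1.157e-03, 5.787e-04, 1.157e-03, 3.472e-03, 1.736e-03]  ψ = [2, 2, 0, 4, 0]  (obs o_1=0)
t=2: δ = [9.645e-05, 1.929e-04, 7.234e-05, 2.894e-04, 2.411e-05]  ψ = [3, 3, 3, 3, 0]  (obs o_2=2)
t=3: δ = [1.206e-05, 1.206e-05, 2.411e-05, 1.608e-05, 2.009e-05]  ψ = [3, 3, 3, 3, 1]  (obs o_3=3)
backtrack: best end state = 2; path = [4, 3, 3, 2]

path = [4, 3, 3, 2]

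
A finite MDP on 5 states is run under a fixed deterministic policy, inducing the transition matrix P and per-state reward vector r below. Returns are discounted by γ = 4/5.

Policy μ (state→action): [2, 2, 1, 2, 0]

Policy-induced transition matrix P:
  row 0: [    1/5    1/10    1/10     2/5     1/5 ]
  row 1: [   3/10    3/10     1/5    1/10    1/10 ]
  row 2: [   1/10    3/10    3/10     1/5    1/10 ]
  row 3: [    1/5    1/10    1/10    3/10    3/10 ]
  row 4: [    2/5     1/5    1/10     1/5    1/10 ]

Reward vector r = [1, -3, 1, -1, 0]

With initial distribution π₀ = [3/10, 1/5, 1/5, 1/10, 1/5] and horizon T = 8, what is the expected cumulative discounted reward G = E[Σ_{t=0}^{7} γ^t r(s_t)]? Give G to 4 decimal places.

t=0: π = [0.3000, 0.2000, 0.2000, 0.1000, 0.2000], E[r] = -0.2000, γ^t·E[r] = -0.200000, running G = -0.200000
t=1: π = [0.2400, 0.2000, 0.1600, 0.2500, 0.1500], E[r] = -0.4500, γ^t·E[r] = -0.360000, running G = -0.560000
t=2: π = [0.2340, 0.1870, 0.1520, 0.2530, 0.1740], E[r] = -0.4280, γ^t·E[r] = -0.273920, running G = -0.833920
t=3: π = [0.2383, 0.1852, 0.1491, 0.2534, 0.1740], E[r] = -0.4216, γ^t·E[r] = -0.215859, running G = -1.049779
t=4: π = [0.2384, 0.1843, 0.1483, 0.2545, 0.1745], E[r] = -0.4205, γ^t·E[r] = -0.172241, running G = -1.222020
t=5: π = [0.2385, 0.1840, 0.1481, 0.2547, 0.1747], E[r] = -0.4200, γ^t·E[r] = -0.137635, running G = -1.359655
t=6: π = [0.2385, 0.1839, 0.1480, 0.2548, 0.1748], E[r] = -0.4199, γ^t·E[r] = -0.110069, running G = -1.469725
t=7: π = [0.2385, 0.1839, 0.1480, 0.2548, 0.1748], E[r] = -0.4198, γ^t·E[r] = -0.088046, running G = -1.557771

G = -1.5578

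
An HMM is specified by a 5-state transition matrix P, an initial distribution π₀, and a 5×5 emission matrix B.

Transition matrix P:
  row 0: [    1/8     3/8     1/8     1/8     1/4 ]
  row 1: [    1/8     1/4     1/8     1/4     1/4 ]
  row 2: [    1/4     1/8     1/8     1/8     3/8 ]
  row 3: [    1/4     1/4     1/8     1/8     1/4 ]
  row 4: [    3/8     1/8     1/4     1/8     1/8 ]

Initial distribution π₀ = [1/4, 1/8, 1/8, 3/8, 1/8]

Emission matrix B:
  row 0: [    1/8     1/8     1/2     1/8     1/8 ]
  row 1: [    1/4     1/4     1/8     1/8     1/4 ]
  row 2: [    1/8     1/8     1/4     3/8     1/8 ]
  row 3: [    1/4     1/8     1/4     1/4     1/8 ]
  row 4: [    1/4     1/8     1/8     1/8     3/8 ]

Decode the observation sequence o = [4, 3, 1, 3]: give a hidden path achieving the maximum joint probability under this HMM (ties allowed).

t=0: δ = [3.125e-02, 3.125e-02, 1.562e-02, 4.688e-02, 4.688e-02]  (obs o_0=4)
t=1: δ = [2.197e-03, 1.465e-03, 4.395e-03, 1.953e-03, 1.465e-03]  ψ = [4, 0, 4, 1, 3]  (obs o_1=3)
t=2: δ = [1.373e-04, 2.060e-04, 6.866e-05, 6.866e-05, 2.060e-04]  ψ = [2, 0, 2, 2, 2]  (obs o_2=1)
t=3: δ = [9.656e-06, 6.437e-06, 1.931e-05, 1.287e-05, 6.437e-06]  ψ = [4, 0, 4, 1, 1]  (obs o_3=3)
backtrack: best end state = 2; path = [4, 2, 4, 2]

path = [4, 2, 4, 2]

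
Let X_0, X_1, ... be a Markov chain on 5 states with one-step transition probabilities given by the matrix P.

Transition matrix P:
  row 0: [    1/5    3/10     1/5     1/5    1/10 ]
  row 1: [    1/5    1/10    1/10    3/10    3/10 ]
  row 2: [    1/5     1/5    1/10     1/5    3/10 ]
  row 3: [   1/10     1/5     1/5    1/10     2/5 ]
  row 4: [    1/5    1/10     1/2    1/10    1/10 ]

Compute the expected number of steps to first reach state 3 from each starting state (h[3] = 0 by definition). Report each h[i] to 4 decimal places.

First-step conditioning: h[3] = 0; for i ≠ 3, h[i] = 1 + Σ_k P[i][k]·h[k].
  h[0] = 1 + 1/5·h[0] + 3/10·h[1] + 1/5·h[2] + 1/10·h[4]
  h[1] = 1 + 1/5·h[0] + 1/10·h[1] + 1/10·h[2] + 3/10·h[4]
  h[2] = 1 + 1/5·h[0] + 1/5·h[1] + 1/10·h[2] + 3/10·h[4]
  h[4] = 1 + 1/5·h[0] + 1/10·h[1] + 1/2·h[2] + 1/10·h[4]
Solving the 4×4 linear system over states ≠ 3 gives exactly h = [535/108, 125/27, 275/54, 0, 50/9] (h[3] = 0 is the target).

h = [4.9537, 4.6296, 5.0926, 0.0000, 5.5556]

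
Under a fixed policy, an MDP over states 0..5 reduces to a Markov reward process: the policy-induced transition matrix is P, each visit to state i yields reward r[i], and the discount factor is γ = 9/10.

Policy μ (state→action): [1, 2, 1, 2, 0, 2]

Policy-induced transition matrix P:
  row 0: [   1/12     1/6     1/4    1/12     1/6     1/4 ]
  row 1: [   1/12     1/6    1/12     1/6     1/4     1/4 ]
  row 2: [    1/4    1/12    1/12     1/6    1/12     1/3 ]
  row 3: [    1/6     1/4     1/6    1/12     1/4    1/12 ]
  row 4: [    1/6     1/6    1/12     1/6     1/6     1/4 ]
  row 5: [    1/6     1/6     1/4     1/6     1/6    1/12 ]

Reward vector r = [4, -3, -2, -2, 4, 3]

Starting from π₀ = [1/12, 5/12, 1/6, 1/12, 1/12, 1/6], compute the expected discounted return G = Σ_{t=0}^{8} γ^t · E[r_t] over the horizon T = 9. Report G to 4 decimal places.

G = 3.8674

t=0: π = [0.0833, 0.4167, 0.1667, 0.0833, 0.0833, 0.1667], E[r] = -0.5833, γ^t·E[r] = -0.583333, running G = -0.583333
t=1: π = [0.1389, 0.1597, 0.1319, 0.1528, 0.1944, 0.2222], E[r] = 0.9514, γ^t·E[r] = 0.856250, running G = 0.272917
t=2: π = [0.1528, 0.1684, 0.1563, 0.1424, 0.1817, 0.1985], E[r] = 0.8310, γ^t·E[r] = 0.673125, running G = 0.946042
t=3: π = [0.1529, 0.1655, 0.1537, 0.1421, 0.1795, 0.2062], E[r] = 0.8603, γ^t·E[r] = 0.627188, running G = 1.573229
t=4: π = [0.1529, 0.1657, 0.1550, 0.1421, 0.1795, 0.2048], E[r] = 0.8527, γ^t·E[r] = 0.559459, running G = 2.132688
t=5: π = [0.1530, 0.1656, 0.1548, 0.1421, 0.1794, 0.2051], E[r] = 0.8545, γ^t·E[r] = 0.504596, running G = 2.637284
t=6: π = [0.1530, 0.1656, 0.1549, 0.1421, 0.1794, 0.2050], E[r] = 0.8541, γ^t·E[r] = 0.453897, running G = 3.091181
t=7: π = [0.1530, 0.1656, 0.1548, 0.1421, 0.1794, 0.2051], E[r] = 0.8542, γ^t·E[r] = 0.408561, running G = 3.499741
t=8: π = [0.1530, 0.1656, 0.1549, 0.1421, 0.1794, 0.2050], E[r] = 0.8542, γ^t·E[r] = 0.367692, running G = 3.867434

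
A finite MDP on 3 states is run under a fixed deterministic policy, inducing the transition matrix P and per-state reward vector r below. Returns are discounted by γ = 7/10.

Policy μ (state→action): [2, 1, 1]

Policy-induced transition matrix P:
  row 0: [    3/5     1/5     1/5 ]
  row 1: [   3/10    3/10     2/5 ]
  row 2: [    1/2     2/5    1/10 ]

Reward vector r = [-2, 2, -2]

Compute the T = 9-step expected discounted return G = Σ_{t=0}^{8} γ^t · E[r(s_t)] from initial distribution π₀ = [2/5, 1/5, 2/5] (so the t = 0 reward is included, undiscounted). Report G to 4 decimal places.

t=0: π = [0.4000, 0.2000, 0.4000], E[r] = -1.2000, γ^t·E[r] = -1.200000, running G = -1.200000
t=1: π = [0.5000, 0.3000, 0.2000], E[r] = -0.8000, γ^t·E[r] = -0.560000, running G = -1.760000
t=2: π = [0.4900, 0.2700, 0.2400], E[r] = -0.9200, γ^t·E[r] = -0.450800, running G = -2.210800
t=3: π = [0.4950, 0.2750, 0.2300], E[r] = -0.9000, γ^t·E[r] = -0.308700, running G = -2.519500
t=4: π = [0.4945, 0.2735, 0.2320], E[r] = -0.9060, γ^t·E[r] = -0.217531, running G = -2.737031
t=5: π = [0.4948, 0.2738, 0.2315], E[r] = -0.9050, γ^t·E[r] = -0.152103, running G = -2.889134
t=6: π = [0.4947, 0.2737, 0.2316], E[r] = -0.9053, γ^t·E[r] = -0.106508, running G = -2.995642
t=7: π = [0.4947, 0.2737, 0.2316], E[r] = -0.9053, γ^t·E[r] = -0.074551, running G = -3.070193
t=8: π = [0.4947, 0.2737, 0.2316], E[r] = -0.9053, γ^t·E[r] = -0.052187, running G = -3.122380

G = -3.1224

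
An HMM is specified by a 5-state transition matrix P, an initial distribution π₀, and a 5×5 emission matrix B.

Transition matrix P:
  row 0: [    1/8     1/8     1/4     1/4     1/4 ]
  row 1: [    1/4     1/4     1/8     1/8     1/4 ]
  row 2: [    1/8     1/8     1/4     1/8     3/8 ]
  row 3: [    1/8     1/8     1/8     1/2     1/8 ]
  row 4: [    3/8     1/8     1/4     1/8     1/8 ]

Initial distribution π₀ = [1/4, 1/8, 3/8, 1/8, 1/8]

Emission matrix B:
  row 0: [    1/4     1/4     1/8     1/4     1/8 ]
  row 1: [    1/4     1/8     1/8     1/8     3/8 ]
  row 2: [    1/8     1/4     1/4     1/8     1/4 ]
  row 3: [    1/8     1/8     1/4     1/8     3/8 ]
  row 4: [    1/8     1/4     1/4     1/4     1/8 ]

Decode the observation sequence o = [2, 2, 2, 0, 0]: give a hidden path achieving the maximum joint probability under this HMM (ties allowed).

path = [2, 4, 2, 4, 0]

t=0: δ = [3.125e-02, 1.562e-02, 9.375e-02, 3.125e-02, 3.125e-02]  (obs o_0=2)
t=1: δ = [1.465e-03, 1.465e-03, 5.859e-03, 3.906e-03, 8.789e-03]  ψ = [2, 2, 2, 3, 2]  (obs o_1=2)
t=2: δ = [4.120e-04, 1.373e-04, 5.493e-04, 4.883e-04, 5.493e-04]  ψ = [4, 4, 4, 3, 2]  (obs o_2=2)
t=3: δ = [5.150e-05, 1.717e-05, 1.717e-05, 3.052e-05, 2.575e-05]  ψ = [4, 2, 2, 3, 2]  (obs o_3=0)
t=4: δ = [2.414e-06, 1.609e-06, 1.609e-06, 1.907e-06, 1.609e-06]  ψ = [4, 0, 0, 3, 0]  (obs o_4=0)
backtrack: best end state = 0; path = [2, 4, 2, 4, 0]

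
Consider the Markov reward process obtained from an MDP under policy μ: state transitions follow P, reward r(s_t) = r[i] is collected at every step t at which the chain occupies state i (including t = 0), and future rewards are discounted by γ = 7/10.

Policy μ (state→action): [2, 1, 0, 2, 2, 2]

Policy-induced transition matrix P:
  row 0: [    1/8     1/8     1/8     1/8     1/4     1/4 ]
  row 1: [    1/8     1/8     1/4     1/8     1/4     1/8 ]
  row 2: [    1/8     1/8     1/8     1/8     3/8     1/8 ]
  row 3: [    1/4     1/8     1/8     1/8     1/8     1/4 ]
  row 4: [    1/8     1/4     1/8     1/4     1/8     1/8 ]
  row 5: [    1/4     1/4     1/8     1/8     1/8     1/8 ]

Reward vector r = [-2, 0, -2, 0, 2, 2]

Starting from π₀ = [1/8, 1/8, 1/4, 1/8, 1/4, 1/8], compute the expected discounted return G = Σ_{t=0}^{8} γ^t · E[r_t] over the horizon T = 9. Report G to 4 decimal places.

t=0: π = [0.1250, 0.1250, 0.2500, 0.1250, 0.2500, 0.1250], E[r] = 0.0000, γ^t·E[r] = 0.000000, running G = 0.000000
t=1: π = [0.1563, 0.1719, 0.1406, 0.1563, 0.2188, 0.1563], E[r] = 0.1563, γ^t·E[r] = 0.109375, running G = 0.109375
t=2: π = [0.1641, 0.1719, 0.1465, 0.1523, 0.2012, 0.1641], E[r] = 0.1094, γ^t·E[r] = 0.053594, running G = 0.162969
t=3: π = [0.1646, 0.1707, 0.1465, 0.1501, 0.2036, 0.1646], E[r] = 0.1143, γ^t·E[r] = 0.039190, running G = 0.202159
t=4: π = [0.1643, 0.1710, 0.1463, 0.1505, 0.2035, 0.1643], E[r] = 0.1144, γ^t·E[r] = 0.027463, running G = 0.229622
t=5: π = [0.1643, 0.1710, 0.1464, 0.1504, 0.2035, 0.1643], E[r] = 0.1143, γ^t·E[r] = 0.019202, running G = 0.248824
t=6: π = [0.1643, 0.1710, 0.1464, 0.1504, 0.2035, 0.1643], E[r] = 0.1143, γ^t·E[r] = 0.013444, running G = 0.262268
t=7: π = [0.1643, 0.1710, 0.1464, 0.1504, 0.2035, 0.1643], E[r] = 0.1143, γ^t·E[r] = 0.009411, running G = 0.271679
t=8: π = [0.1643, 0.1710, 0.1464, 0.1504, 0.2035, 0.1643], E[r] = 0.1143, γ^t·E[r] = 0.006588, running G = 0.278267

G = 0.2783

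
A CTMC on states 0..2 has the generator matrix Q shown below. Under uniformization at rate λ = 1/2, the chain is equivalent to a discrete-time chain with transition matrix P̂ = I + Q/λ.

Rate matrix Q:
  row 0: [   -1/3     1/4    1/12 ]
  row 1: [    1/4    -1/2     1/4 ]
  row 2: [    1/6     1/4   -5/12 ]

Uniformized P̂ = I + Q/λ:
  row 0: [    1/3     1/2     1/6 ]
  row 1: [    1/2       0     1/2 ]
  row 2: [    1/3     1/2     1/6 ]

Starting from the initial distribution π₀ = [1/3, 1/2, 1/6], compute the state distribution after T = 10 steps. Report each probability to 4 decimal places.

π = [0.3888, 0.3335, 0.2777]

t=0: π = [0.3333, 0.5000, 0.1667]
t=1: π = [0.4167, 0.2500, 0.3333]
t=2: π = [0.3750, 0.3750, 0.2500]
t=3: π = [0.3958, 0.3125, 0.2917]
t=4: π = [0.3854, 0.3438, 0.2708]
t=5: π = [0.3906, 0.3281, 0.2813]
t=6: π = [0.3880, 0.3359, 0.2760]
t=7: π = [0.3893, 0.3320, 0.2786]
t=8: π = [0.3887, 0.3340, 0.2773]
t=9: π = [0.3890, 0.3330, 0.2780]
t=10: π = [0.3888, 0.3335, 0.2777]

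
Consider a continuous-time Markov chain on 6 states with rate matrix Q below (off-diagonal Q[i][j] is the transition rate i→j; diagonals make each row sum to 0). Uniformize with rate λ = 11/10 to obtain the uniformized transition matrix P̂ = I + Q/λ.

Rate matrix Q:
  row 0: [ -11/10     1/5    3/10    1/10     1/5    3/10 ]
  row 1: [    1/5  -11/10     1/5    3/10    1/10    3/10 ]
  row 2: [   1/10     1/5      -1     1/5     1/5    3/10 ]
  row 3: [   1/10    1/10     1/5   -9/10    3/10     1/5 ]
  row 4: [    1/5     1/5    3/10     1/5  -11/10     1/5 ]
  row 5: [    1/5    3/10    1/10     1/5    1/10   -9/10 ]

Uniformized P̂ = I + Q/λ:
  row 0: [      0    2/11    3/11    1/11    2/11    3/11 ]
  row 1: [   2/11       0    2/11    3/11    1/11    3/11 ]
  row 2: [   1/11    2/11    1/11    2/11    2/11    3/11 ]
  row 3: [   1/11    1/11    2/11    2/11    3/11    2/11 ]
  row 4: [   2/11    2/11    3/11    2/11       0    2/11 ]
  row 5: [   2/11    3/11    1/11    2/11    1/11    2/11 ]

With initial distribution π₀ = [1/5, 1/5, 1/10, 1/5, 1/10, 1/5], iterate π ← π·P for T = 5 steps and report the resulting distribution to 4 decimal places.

π = [0.1266, 0.1568, 0.1702, 0.1846, 0.1388, 0.2231]

t=0: π = [0.2000, 0.2000, 0.1000, 0.2000, 0.1000, 0.2000]
t=1: π = [0.1182, 0.1455, 0.1818, 0.1818, 0.1455, 0.2273]
t=2: π = [0.1273, 0.1595, 0.1686, 0.1843, 0.1380, 0.2223]
t=3: π = [0.1266, 0.1563, 0.1704, 0.1847, 0.1388, 0.2232]
t=4: π = [0.1265, 0.1569, 0.1702, 0.1845, 0.1389, 0.2230]
t=5: π = [0.1266, 0.1568, 0.1702, 0.1846, 0.1388, 0.2231]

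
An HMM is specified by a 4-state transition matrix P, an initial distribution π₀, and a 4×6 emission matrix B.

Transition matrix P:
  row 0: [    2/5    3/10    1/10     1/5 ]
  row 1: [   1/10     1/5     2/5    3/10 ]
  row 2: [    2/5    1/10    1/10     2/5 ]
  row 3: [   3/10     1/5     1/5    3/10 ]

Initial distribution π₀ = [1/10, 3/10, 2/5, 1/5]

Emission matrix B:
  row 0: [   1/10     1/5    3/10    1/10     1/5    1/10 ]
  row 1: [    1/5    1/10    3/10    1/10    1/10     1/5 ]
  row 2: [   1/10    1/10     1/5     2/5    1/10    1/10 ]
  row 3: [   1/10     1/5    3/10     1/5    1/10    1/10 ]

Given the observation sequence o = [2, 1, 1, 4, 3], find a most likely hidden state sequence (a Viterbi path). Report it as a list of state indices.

t=0: δ = [3.000e-02, 9.000e-02, 8.000e-02, 6.000e-02]  (obs o_0=2)
t=1: δ = [6.400e-03, 1.800e-03, 3.600e-03, 6.400e-03]  ψ = [2, 1, 1, 2]  (obs o_1=1)
t=2: δ = [5.120e-04, 1.920e-04, 1.280e-04, 3.840e-04]  ψ = [0, 0, 3, 3]  (obs o_2=1)
t=3: δ = [4.096e-05, 1.536e-05, 7.680e-06, 1.152e-05]  ψ = [0, 0, 1, 3]  (obs o_3=4)
t=4: δ = [1.638e-06, 1.229e-06, 2.458e-06, 1.638e-06]  ψ = [0, 0, 1, 0]  (obs o_4=3)
backtrack: best end state = 2; path = [2, 0, 0, 1, 2]

path = [2, 0, 0, 1, 2]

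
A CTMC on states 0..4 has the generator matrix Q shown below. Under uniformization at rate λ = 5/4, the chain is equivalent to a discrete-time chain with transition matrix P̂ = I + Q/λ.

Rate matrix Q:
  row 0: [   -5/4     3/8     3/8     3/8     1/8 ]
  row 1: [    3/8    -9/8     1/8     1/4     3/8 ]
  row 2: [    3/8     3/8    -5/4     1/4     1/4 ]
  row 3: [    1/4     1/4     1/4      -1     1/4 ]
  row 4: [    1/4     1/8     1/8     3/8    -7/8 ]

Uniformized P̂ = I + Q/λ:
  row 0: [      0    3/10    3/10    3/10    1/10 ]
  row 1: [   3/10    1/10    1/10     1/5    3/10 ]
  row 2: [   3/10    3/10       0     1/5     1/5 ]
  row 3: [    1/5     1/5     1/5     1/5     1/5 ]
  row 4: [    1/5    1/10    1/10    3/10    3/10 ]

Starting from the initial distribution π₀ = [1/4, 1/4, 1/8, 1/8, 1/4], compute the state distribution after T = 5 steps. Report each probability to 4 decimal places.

π = [0.1951, 0.1929, 0.1484, 0.2417, 0.2220]

t=0: π = [0.2500, 0.2500, 0.1250, 0.1250, 0.2500]
t=1: π = [0.1875, 0.1875, 0.1500, 0.2500, 0.2250]
t=2: π = [0.1963, 0.1925, 0.1475, 0.2413, 0.2225]
t=3: π = [0.1948, 0.1929, 0.1486, 0.2419, 0.2219]
t=4: π = [0.1952, 0.1929, 0.1483, 0.2417, 0.2220]
t=5: π = [0.1951, 0.1929, 0.1484, 0.2417, 0.2220]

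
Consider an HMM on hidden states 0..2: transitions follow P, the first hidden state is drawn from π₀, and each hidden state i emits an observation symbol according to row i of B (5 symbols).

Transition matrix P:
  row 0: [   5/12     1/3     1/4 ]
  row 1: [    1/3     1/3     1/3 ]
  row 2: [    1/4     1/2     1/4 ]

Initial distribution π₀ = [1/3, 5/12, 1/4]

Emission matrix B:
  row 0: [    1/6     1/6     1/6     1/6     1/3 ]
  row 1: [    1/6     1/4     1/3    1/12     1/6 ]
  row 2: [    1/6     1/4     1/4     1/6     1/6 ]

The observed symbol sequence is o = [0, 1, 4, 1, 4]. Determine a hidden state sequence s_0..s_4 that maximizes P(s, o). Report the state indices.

path = [1, 1, 0, 0, 0]

t=0: δ = [5.556e-02, 6.944e-02, 4.167e-02]  (obs o_0=0)
t=1: δ = [3.858e-03, 5.787e-03, 5.787e-03]  ψ = [0, 1, 1]  (obs o_1=1)
t=2: δ = [6.430e-04, 4.823e-04, 3.215e-04]  ψ = [1, 2, 1]  (obs o_2=4)
t=3: δ = [4.465e-05, 5.358e-05, 4.019e-05]  ψ = [0, 0, 0]  (obs o_3=1)
t=4: δ = [6.202e-06, 3.349e-06, 2.977e-06]  ψ = [0, 2, 1]  (obs o_4=4)
backtrack: best end state = 0; path = [1, 1, 0, 0, 0]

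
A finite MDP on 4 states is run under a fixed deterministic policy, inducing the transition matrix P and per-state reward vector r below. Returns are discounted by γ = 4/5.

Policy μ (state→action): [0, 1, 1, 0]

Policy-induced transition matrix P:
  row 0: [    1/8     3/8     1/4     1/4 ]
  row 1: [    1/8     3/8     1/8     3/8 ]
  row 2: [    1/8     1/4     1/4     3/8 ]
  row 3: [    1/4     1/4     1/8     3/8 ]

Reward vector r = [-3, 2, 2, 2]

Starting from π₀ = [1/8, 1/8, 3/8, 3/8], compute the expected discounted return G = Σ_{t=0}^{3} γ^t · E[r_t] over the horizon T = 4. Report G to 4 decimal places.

t=0: π = [0.1250, 0.1250, 0.3750, 0.3750], E[r] = 1.3750, γ^t·E[r] = 1.375000, running G = 1.375000
t=1: π = [0.1719, 0.2813, 0.1875, 0.3594], E[r] = 1.1406, γ^t·E[r] = 0.912500, running G = 2.287500
t=2: π = [0.1699, 0.3066, 0.1699, 0.3535], E[r] = 1.1504, γ^t·E[r] = 0.736250, running G = 3.023750
t=3: π = [0.1692, 0.3096, 0.1675, 0.3538], E[r] = 1.1541, γ^t·E[r] = 0.590875, running G = 3.614625

G = 3.6146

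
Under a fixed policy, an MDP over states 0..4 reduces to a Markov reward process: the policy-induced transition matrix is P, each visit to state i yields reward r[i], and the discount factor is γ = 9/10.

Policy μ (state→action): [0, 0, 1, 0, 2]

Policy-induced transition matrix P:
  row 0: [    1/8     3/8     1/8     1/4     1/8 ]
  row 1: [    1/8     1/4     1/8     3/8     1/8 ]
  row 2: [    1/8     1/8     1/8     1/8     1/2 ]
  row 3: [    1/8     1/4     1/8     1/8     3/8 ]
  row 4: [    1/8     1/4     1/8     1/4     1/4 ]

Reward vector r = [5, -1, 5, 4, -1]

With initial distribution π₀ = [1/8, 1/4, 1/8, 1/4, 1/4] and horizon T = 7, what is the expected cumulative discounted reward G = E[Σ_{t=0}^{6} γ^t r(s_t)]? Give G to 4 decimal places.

t=0: π = [0.1250, 0.2500, 0.1250, 0.2500, 0.2500], E[r] = 1.7500, γ^t·E[r] = 1.750000, running G = 1.750000
t=1: π = [0.1250, 0.2500, 0.1250, 0.2344, 0.2656], E[r] = 1.6719, γ^t·E[r] = 1.504688, running G = 3.254688
t=2: π = [0.1250, 0.2500, 0.1250, 0.2363, 0.2637], E[r] = 1.6816, γ^t·E[r] = 1.362129, running G = 4.616816
t=3: π = [0.1250, 0.2500, 0.1250, 0.2361, 0.2639], E[r] = 1.6804, γ^t·E[r] = 1.225026, running G = 5.841843
t=4: π = [0.1250, 0.2500, 0.1250, 0.2361, 0.2639], E[r] = 1.6806, γ^t·E[r] = 1.102624, running G = 6.944466
t=5: π = [0.1250, 0.2500, 0.1250, 0.2361, 0.2639], E[r] = 1.6806, γ^t·E[r] = 0.992350, running G = 7.936816
t=6: π = [0.1250, 0.2500, 0.1250, 0.2361, 0.2639], E[r] = 1.6806, γ^t·E[r] = 0.893116, running G = 8.829932

G = 8.8299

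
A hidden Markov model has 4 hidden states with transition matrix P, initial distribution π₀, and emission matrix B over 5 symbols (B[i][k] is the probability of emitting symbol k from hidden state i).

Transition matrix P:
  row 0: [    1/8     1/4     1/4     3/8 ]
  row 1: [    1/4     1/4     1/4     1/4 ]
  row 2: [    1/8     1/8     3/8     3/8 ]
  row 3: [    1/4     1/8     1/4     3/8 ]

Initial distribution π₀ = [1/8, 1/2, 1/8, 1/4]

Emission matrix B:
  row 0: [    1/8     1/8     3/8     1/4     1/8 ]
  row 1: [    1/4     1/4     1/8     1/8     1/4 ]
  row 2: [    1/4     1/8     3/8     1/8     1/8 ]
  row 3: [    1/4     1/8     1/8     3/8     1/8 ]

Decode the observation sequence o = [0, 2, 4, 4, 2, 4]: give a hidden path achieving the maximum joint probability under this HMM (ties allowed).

path = [1, 0, 1, 1, 0, 1]

t=0: δ = [1.562e-02, 1.250e-01, 3.125e-02, 6.250e-02]  (obs o_0=0)
t=1: δ = [1.172e-02, 3.906e-03, 1.172e-02, 3.906e-03]  ψ = [1, 1, 1, 1]  (obs o_1=2)
t=2: δ = [1.831e-04, 7.324e-04, 5.493e-04, 5.493e-04]  ψ = [0, 0, 2, 0]  (obs o_2=4)
t=3: δ = [2.289e-05, 4.578e-05, 2.575e-05, 2.575e-05]  ψ = [1, 1, 2, 2]  (obs o_3=4)
t=4: δ = [4.292e-06, 1.431e-06, 4.292e-06, 1.431e-06]  ψ = [1, 1, 1, 1]  (obs o_4=2)
t=5: δ = [6.706e-08, 2.682e-07, 2.012e-07, 2.012e-07]  ψ = [0, 0, 2, 0]  (obs o_5=4)
backtrack: best end state = 1; path = [1, 0, 1, 1, 0, 1]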